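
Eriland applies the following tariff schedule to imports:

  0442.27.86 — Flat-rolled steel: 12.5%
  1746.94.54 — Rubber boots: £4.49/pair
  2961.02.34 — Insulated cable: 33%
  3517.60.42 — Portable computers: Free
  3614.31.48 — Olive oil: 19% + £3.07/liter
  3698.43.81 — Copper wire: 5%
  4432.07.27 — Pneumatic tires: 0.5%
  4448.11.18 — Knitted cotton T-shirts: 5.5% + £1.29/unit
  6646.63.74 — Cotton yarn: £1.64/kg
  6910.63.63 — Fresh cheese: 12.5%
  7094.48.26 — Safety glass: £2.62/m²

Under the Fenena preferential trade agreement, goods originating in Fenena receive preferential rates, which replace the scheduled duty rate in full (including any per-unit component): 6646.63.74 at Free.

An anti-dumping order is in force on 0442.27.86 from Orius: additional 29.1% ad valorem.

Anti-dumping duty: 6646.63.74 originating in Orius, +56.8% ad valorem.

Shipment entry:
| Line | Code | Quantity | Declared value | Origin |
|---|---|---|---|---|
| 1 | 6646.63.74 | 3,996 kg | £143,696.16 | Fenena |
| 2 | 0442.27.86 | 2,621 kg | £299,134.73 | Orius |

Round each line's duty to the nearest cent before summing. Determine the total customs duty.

£124,440.05

Line 1 (6646.63.74, Fenena, 3,996 kg, £143,696.16):
Base rate for 6646.63.74 is £1.64/kg.
Origin Fenena qualifies under the Eriland–Fenena agreement and 6646.63.74 is covered: preferential rate Free applies instead.
The additional-duty order on 6646.63.74 targets Orius, not Fenena; it does not apply.
Duty = £143,696.16 × 0% = £0.00.
Line 2 (0442.27.86, Orius, 2,621 kg, £299,134.73):
Base rate for 0442.27.86 is 12.5%.
Additional duty on 0442.27.86 from Orius: +29.1%. Applied ad valorem rate: 12.5% + 29.1% = 41.6%.
Duty = £299,134.73 × 41.6% = £124,440.05.
Total = £0.00 + £124,440.05 = £124,440.05.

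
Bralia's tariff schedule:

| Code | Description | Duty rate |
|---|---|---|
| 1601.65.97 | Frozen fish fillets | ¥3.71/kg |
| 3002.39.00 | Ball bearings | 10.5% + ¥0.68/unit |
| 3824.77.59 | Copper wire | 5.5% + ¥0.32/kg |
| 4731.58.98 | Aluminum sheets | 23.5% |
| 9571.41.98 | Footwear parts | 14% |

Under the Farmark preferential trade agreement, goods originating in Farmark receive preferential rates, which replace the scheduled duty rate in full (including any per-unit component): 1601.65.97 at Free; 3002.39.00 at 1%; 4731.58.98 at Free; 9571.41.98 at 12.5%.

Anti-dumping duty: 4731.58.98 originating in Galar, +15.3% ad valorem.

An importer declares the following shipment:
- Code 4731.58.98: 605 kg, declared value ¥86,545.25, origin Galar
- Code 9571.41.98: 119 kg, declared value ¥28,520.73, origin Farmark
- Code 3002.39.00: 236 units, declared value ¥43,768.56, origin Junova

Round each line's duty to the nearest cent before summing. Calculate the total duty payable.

Line 1 (4731.58.98, Galar, 605 kg, ¥86,545.25):
Base rate for 4731.58.98 is 23.5%.
4731.58.98 has an FTA preferential rate, but origin Galar is not Farmark; base rate stands.
Additional duty on 4731.58.98 from Galar: +15.3%. Applied ad valorem rate: 23.5% + 15.3% = 38.8%.
Duty = ¥86,545.25 × 38.8% = ¥33,579.56.
Line 2 (9571.41.98, Farmark, 119 kg, ¥28,520.73):
Base rate for 9571.41.98 is 14%.
Origin Farmark qualifies under the Bralia–Farmark agreement and 9571.41.98 is covered: preferential rate 12.5% applies instead.
Duty = ¥28,520.73 × 12.5% = ¥3,565.09.
Line 3 (3002.39.00, Junova, 236 units, ¥43,768.56):
Base rate for 3002.39.00 is 10.5% + ¥0.68/unit.
3002.39.00 has an FTA preferential rate, but origin Junova is not Farmark; base rate stands.
Duty = ¥43,768.56 × 10.5% + 236 × ¥0.68 = ¥4,756.18.
Total = ¥33,579.56 + ¥3,565.09 + ¥4,756.18 = ¥41,900.83.

¥41,900.83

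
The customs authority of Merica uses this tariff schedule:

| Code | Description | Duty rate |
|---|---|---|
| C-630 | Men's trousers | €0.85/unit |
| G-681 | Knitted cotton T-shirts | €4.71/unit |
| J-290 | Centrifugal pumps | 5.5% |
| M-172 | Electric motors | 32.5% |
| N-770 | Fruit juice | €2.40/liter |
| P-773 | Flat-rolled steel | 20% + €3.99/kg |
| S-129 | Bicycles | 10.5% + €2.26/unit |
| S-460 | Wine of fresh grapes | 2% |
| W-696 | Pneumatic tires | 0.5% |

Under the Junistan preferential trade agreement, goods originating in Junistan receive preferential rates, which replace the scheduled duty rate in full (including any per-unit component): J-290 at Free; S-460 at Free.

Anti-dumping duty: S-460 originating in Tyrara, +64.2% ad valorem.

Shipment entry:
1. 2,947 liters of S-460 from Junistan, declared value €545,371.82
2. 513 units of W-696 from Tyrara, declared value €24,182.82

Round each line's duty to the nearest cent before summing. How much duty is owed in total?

Line 1 (S-460, Junistan, 2,947 liters, €545,371.82):
Base rate for S-460 is 2%.
Origin Junistan qualifies under the Merica–Junistan agreement and S-460 is covered: preferential rate Free applies instead.
The additional-duty order on S-460 targets Tyrara, not Junistan; it does not apply.
Duty = €545,371.82 × 0% = €0.00.
Line 2 (W-696, Tyrara, 513 units, €24,182.82):
Base rate for W-696 is 0.5%.
Duty = €24,182.82 × 0.5% = €120.91.
Total = €0.00 + €120.91 = €120.91.

€120.91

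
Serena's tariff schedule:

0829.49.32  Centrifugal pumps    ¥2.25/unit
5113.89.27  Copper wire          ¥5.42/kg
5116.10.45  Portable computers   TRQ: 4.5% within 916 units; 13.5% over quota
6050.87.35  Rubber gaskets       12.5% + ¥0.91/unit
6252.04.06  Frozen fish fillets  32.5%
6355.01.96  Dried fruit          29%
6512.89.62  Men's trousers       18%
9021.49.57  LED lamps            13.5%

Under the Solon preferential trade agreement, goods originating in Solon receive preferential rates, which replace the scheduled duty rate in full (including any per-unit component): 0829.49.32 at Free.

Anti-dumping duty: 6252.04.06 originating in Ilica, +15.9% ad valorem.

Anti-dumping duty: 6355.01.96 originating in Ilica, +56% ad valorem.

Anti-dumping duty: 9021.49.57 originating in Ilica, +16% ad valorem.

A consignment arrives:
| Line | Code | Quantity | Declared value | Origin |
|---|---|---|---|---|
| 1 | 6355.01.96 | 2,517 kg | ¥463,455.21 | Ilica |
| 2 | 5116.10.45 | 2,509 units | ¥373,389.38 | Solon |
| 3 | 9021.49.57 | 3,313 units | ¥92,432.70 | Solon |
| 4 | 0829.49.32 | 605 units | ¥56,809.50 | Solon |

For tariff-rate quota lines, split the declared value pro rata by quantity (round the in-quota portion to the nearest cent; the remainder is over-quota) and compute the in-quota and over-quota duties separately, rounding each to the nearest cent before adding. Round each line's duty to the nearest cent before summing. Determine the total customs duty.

Line 1 (6355.01.96, Ilica, 2,517 kg, ¥463,455.21):
Base rate for 6355.01.96 is 29%.
Additional duty on 6355.01.96 from Ilica: +56%. Applied ad valorem rate: 29% + 56% = 85%.
Duty = ¥463,455.21 × 85% = ¥393,936.93.
Line 2 (5116.10.45, Solon, 2,509 units, ¥373,389.38):
Code 5116.10.45 is under a tariff-rate quota (threshold 916 units). In-quota: 916 units at 4.5%; over-quota: 1,593 units at 13.5%.
Pro-rata value split: in-quota = ¥373,389.38 × 916/2,509 = ¥136,319.12; over-quota = ¥373,389.38 − ¥136,319.12 = ¥237,070.26.
In-quota duty = ¥136,319.12 × 4.5% = ¥6,134.36. Over-quota duty = ¥237,070.26 × 13.5% = ¥32,004.49.
Line duty = ¥6,134.36 + ¥32,004.49 = ¥38,138.85.
Line 3 (9021.49.57, Solon, 3,313 units, ¥92,432.70):
Base rate for 9021.49.57 is 13.5%.
Origin Solon is the FTA partner but 9021.49.57 is not on the preference list; base rate stands.
The additional-duty order on 9021.49.57 targets Ilica, not Solon; it does not apply.
Duty = ¥92,432.70 × 13.5% = ¥12,478.41.
Line 4 (0829.49.32, Solon, 605 units, ¥56,809.50):
Base rate for 0829.49.32 is ¥2.25/unit.
Origin Solon qualifies under the Serena–Solon agreement and 0829.49.32 is covered: preferential rate Free applies instead.
Duty = ¥56,809.50 × 0% = ¥0.00.
Total = ¥393,936.93 + ¥38,138.85 + ¥12,478.41 + ¥0.00 = ¥444,554.19.

¥444,554.19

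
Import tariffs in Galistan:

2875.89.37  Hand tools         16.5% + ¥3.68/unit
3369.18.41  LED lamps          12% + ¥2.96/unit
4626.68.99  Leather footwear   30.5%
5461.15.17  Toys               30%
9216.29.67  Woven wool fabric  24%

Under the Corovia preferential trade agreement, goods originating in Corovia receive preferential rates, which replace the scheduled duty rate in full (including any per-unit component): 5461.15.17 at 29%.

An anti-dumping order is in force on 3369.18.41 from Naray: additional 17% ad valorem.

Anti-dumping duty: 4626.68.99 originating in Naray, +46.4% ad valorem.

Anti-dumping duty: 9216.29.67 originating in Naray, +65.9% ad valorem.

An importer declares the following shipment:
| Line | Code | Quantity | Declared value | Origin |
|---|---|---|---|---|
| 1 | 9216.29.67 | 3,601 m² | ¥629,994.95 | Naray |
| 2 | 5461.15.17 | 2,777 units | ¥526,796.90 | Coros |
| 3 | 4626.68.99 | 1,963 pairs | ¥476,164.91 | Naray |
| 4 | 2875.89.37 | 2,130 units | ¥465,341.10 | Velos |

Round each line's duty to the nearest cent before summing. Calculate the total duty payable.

¥1,175,195.03

Line 1 (9216.29.67, Naray, 3,601 m², ¥629,994.95):
Base rate for 9216.29.67 is 24%.
Additional duty on 9216.29.67 from Naray: +65.9%. Applied ad valorem rate: 24% + 65.9% = 89.9%.
Duty = ¥629,994.95 × 89.9% = ¥566,365.46.
Line 2 (5461.15.17, Coros, 2,777 units, ¥526,796.90):
Base rate for 5461.15.17 is 30%.
5461.15.17 has an FTA preferential rate, but origin Coros is not Corovia; base rate stands.
Duty = ¥526,796.90 × 30% = ¥158,039.07.
Line 3 (4626.68.99, Naray, 1,963 pairs, ¥476,164.91):
Base rate for 4626.68.99 is 30.5%.
Additional duty on 4626.68.99 from Naray: +46.4%. Applied ad valorem rate: 30.5% + 46.4% = 76.9%.
Duty = ¥476,164.91 × 76.9% = ¥366,170.82.
Line 4 (2875.89.37, Velos, 2,130 units, ¥465,341.10):
Base rate for 2875.89.37 is 16.5% + ¥3.68/unit.
Duty = ¥465,341.10 × 16.5% + 2,130 × ¥3.68 = ¥84,619.68.
Total = ¥566,365.46 + ¥158,039.07 + ¥366,170.82 + ¥84,619.68 = ¥1,175,195.03.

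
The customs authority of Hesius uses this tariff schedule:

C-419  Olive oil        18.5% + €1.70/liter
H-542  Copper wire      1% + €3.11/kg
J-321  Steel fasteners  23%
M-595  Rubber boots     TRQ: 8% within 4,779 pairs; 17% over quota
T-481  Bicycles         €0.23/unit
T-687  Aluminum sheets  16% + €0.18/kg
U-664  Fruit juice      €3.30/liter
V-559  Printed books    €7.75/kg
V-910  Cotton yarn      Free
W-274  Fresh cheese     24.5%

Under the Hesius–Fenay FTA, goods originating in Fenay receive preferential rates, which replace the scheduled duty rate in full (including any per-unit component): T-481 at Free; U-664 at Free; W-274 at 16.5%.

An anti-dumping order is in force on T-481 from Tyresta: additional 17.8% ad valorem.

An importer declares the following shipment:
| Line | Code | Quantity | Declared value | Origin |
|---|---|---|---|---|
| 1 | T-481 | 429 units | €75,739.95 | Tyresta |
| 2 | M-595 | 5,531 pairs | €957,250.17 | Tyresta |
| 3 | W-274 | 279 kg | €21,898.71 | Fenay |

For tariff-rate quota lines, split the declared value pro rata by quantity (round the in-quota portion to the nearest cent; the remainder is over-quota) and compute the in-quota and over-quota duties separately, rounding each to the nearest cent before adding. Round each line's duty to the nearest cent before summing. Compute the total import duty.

Line 1 (T-481, Tyresta, 429 units, €75,739.95):
Base rate for T-481 is €0.23/unit.
T-481 has an FTA preferential rate, but origin Tyresta is not Fenay; base rate stands.
Additional duty on T-481 from Tyresta: +17.8% ad valorem. Applied ad valorem rate = 17.8%.
Duty = €75,739.95 × 17.8% + 429 × €0.23 = €13,580.38.
Line 2 (M-595, Tyresta, 5,531 pairs, €957,250.17):
Code M-595 is under a tariff-rate quota (threshold 4,779 pairs). In-quota: 4,779 pairs at 8%; over-quota: 752 pairs at 17%.
Pro-rata value split: in-quota = €957,250.17 × 4,779/5,531 = €827,101.53; over-quota = €957,250.17 − €827,101.53 = €130,148.64.
In-quota duty = €827,101.53 × 8% = €66,168.12. Over-quota duty = €130,148.64 × 17% = €22,125.27.
Line duty = €66,168.12 + €22,125.27 = €88,293.39.
Line 3 (W-274, Fenay, 279 kg, €21,898.71):
Base rate for W-274 is 24.5%.
Origin Fenay qualifies under the Hesius–Fenay agreement and W-274 is covered: preferential rate 16.5% applies instead.
Duty = €21,898.71 × 16.5% = €3,613.29.
Total = €13,580.38 + €88,293.39 + €3,613.29 = €105,487.06.

€105,487.06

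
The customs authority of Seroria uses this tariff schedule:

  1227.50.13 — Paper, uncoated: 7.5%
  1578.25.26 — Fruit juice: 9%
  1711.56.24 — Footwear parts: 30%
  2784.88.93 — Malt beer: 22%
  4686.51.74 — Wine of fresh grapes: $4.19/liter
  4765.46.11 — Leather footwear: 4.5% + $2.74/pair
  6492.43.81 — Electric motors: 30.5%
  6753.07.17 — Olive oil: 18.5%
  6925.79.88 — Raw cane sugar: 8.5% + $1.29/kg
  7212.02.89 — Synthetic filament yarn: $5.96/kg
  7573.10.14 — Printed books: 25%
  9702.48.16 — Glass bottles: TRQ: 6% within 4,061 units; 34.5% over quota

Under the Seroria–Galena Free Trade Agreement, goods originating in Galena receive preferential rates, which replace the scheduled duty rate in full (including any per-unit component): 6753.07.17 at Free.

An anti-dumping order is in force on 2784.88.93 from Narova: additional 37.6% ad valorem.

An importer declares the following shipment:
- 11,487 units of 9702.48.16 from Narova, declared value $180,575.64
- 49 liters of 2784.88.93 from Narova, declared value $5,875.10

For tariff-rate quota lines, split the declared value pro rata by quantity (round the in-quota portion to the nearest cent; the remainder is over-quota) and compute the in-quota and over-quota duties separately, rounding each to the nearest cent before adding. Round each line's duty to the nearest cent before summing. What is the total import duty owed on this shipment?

Line 1 (9702.48.16, Narova, 11,487 units, $180,575.64):
Code 9702.48.16 is under a tariff-rate quota (threshold 4,061 units). In-quota: 4,061 units at 6%; over-quota: 7,426 units at 34.5%.
Pro-rata value split: in-quota = $180,575.64 × 4,061/11,487 = $63,838.92; over-quota = $180,575.64 − $63,838.92 = $116,736.72.
In-quota duty = $63,838.92 × 6% = $3,830.34. Over-quota duty = $116,736.72 × 34.5% = $40,274.17.
Line duty = $3,830.34 + $40,274.17 = $44,104.51.
Line 2 (2784.88.93, Narova, 49 liters, $5,875.10):
Base rate for 2784.88.93 is 22%.
Additional duty on 2784.88.93 from Narova: +37.6%. Applied ad valorem rate: 22% + 37.6% = 59.6%.
Duty = $5,875.10 × 59.6% = $3,501.56.
Total = $44,104.51 + $3,501.56 = $47,606.07.

$47,606.07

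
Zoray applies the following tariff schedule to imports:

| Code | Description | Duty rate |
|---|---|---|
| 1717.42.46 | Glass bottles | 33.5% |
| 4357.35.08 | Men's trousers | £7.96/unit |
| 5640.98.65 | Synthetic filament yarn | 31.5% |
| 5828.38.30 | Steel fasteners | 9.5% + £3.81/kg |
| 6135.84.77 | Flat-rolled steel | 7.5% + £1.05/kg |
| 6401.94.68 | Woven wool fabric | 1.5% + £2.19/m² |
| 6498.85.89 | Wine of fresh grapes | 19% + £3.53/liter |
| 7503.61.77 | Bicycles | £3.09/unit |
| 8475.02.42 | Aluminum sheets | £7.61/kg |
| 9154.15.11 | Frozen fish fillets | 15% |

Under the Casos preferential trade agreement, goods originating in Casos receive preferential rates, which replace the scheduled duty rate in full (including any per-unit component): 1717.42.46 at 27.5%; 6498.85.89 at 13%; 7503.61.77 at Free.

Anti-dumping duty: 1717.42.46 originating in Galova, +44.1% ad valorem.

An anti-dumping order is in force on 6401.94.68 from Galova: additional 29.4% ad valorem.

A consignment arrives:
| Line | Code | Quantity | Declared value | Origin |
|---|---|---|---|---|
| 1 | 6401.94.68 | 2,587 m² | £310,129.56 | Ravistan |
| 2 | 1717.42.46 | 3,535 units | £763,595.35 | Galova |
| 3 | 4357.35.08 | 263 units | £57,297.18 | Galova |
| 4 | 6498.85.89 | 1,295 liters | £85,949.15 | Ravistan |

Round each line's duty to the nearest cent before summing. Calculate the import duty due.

£625,862.63

Line 1 (6401.94.68, Ravistan, 2,587 m², £310,129.56):
Base rate for 6401.94.68 is 1.5% + £2.19/m².
The additional-duty order on 6401.94.68 targets Galova, not Ravistan; it does not apply.
Duty = £310,129.56 × 1.5% + 2,587 × £2.19 = £10,317.47.
Line 2 (1717.42.46, Galova, 3,535 units, £763,595.35):
Base rate for 1717.42.46 is 33.5%.
1717.42.46 has an FTA preferential rate, but origin Galova is not Casos; base rate stands.
Additional duty on 1717.42.46 from Galova: +44.1%. Applied ad valorem rate: 33.5% + 44.1% = 77.6%.
Duty = £763,595.35 × 77.6% = £592,549.99.
Line 3 (4357.35.08, Galova, 263 units, £57,297.18):
Base rate for 4357.35.08 is £7.96/unit.
Duty = 263 × £7.96 = £2,093.48.
Line 4 (6498.85.89, Ravistan, 1,295 liters, £85,949.15):
Base rate for 6498.85.89 is 19% + £3.53/liter.
6498.85.89 has an FTA preferential rate, but origin Ravistan is not Casos; base rate stands.
Duty = £85,949.15 × 19% + 1,295 × £3.53 = £20,901.69.
Total = £10,317.47 + £592,549.99 + £2,093.48 + £20,901.69 = £625,862.63.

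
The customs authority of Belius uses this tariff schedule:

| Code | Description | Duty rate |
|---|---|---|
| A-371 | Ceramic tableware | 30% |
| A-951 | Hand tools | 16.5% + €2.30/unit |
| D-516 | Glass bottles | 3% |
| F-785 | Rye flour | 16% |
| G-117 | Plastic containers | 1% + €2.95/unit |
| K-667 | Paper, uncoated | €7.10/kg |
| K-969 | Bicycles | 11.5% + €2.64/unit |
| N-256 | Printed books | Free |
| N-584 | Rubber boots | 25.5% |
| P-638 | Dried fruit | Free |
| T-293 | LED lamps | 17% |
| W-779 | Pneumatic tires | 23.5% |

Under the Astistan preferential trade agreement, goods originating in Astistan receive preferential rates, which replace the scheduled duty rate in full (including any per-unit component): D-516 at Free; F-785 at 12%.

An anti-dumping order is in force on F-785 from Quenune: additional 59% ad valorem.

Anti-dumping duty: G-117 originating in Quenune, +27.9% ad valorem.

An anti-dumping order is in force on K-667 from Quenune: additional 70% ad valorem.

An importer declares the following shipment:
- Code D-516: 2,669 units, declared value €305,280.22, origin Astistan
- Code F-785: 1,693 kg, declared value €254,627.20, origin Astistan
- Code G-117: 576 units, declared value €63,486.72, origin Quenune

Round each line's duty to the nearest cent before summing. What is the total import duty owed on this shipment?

€50,602.12

Line 1 (D-516, Astistan, 2,669 units, €305,280.22):
Base rate for D-516 is 3%.
Origin Astistan qualifies under the Belius–Astistan agreement and D-516 is covered: preferential rate Free applies instead.
Duty = €305,280.22 × 0% = €0.00.
Line 2 (F-785, Astistan, 1,693 kg, €254,627.20):
Base rate for F-785 is 16%.
Origin Astistan qualifies under the Belius–Astistan agreement and F-785 is covered: preferential rate 12% applies instead.
The additional-duty order on F-785 targets Quenune, not Astistan; it does not apply.
Duty = €254,627.20 × 12% = €30,555.26.
Line 3 (G-117, Quenune, 576 units, €63,486.72):
Base rate for G-117 is 1% + €2.95/unit.
Additional duty on G-117 from Quenune: +27.9%. Applied ad valorem rate: 1% + 27.9% = 28.9%.
Duty = €63,486.72 × 28.9% + 576 × €2.95 = €20,046.86.
Total = €0.00 + €30,555.26 + €20,046.86 = €50,602.12.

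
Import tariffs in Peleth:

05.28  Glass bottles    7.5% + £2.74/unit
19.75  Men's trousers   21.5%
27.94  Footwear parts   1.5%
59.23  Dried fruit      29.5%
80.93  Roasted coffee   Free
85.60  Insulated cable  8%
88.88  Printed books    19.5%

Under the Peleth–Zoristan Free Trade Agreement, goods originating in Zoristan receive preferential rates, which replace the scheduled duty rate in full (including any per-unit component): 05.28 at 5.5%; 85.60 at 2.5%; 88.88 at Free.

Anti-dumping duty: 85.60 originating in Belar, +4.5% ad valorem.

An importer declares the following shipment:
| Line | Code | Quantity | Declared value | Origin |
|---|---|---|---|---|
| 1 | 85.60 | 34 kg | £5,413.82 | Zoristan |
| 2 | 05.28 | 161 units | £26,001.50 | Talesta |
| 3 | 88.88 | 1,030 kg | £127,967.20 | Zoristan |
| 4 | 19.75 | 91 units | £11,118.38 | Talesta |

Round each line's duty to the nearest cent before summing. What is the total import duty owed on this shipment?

£4,917.05

Line 1 (85.60, Zoristan, 34 kg, £5,413.82):
Base rate for 85.60 is 8%.
Origin Zoristan qualifies under the Peleth–Zoristan agreement and 85.60 is covered: preferential rate 2.5% applies instead.
The additional-duty order on 85.60 targets Belar, not Zoristan; it does not apply.
Duty = £5,413.82 × 2.5% = £135.35.
Line 2 (05.28, Talesta, 161 units, £26,001.50):
Base rate for 05.28 is 7.5% + £2.74/unit.
05.28 has an FTA preferential rate, but origin Talesta is not Zoristan; base rate stands.
Duty = £26,001.50 × 7.5% + 161 × £2.74 = £2,391.25.
Line 3 (88.88, Zoristan, 1,030 kg, £127,967.20):
Base rate for 88.88 is 19.5%.
Origin Zoristan qualifies under the Peleth–Zoristan agreement and 88.88 is covered: preferential rate Free applies instead.
Duty = £127,967.20 × 0% = £0.00.
Line 4 (19.75, Talesta, 91 units, £11,118.38):
Base rate for 19.75 is 21.5%.
Duty = £11,118.38 × 21.5% = £2,390.45.
Total = £135.35 + £2,391.25 + £0.00 + £2,390.45 = £4,917.05.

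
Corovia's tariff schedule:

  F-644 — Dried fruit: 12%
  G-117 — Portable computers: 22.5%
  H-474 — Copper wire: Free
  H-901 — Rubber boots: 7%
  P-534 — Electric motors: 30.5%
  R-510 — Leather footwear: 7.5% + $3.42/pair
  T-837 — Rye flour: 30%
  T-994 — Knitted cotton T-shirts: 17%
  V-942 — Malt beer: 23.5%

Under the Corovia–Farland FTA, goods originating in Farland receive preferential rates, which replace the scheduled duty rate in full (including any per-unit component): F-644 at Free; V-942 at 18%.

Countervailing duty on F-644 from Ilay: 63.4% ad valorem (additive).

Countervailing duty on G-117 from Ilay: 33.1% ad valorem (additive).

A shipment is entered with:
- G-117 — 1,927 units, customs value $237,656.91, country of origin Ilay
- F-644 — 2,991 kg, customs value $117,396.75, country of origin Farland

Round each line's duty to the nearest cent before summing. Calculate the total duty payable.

Line 1 (G-117, Ilay, 1,927 units, $237,656.91):
Base rate for G-117 is 22.5%.
Additional duty on G-117 from Ilay: +33.1%. Applied ad valorem rate: 22.5% + 33.1% = 55.6%.
Duty = $237,656.91 × 55.6% = $132,137.24.
Line 2 (F-644, Farland, 2,991 kg, $117,396.75):
Base rate for F-644 is 12%.
Origin Farland qualifies under the Corovia–Farland agreement and F-644 is covered: preferential rate Free applies instead.
The additional-duty order on F-644 targets Ilay, not Farland; it does not apply.
Duty = $117,396.75 × 0% = $0.00.
Total = $132,137.24 + $0.00 = $132,137.24.

$132,137.24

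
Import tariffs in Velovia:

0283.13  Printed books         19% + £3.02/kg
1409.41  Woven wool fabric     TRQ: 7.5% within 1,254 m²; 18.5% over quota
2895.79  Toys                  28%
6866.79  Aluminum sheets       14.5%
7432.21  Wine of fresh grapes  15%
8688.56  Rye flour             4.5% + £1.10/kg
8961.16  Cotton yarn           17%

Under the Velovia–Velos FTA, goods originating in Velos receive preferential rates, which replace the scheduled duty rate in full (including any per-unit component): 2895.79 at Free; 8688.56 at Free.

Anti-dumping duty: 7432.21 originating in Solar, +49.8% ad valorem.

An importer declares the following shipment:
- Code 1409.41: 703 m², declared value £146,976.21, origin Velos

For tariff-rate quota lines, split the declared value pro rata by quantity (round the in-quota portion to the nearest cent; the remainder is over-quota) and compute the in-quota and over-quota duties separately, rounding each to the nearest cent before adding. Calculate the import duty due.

£11,023.22

Line 1 (1409.41, Velos, 703 m², £146,976.21):
Code 1409.41 is under a tariff-rate quota (threshold 1,254 m²). Quantity 703 m² is within the quota, so the in-quota rate 7.5% applies to the full value.
Duty = £146,976.21 × 7.5% = £11,023.22.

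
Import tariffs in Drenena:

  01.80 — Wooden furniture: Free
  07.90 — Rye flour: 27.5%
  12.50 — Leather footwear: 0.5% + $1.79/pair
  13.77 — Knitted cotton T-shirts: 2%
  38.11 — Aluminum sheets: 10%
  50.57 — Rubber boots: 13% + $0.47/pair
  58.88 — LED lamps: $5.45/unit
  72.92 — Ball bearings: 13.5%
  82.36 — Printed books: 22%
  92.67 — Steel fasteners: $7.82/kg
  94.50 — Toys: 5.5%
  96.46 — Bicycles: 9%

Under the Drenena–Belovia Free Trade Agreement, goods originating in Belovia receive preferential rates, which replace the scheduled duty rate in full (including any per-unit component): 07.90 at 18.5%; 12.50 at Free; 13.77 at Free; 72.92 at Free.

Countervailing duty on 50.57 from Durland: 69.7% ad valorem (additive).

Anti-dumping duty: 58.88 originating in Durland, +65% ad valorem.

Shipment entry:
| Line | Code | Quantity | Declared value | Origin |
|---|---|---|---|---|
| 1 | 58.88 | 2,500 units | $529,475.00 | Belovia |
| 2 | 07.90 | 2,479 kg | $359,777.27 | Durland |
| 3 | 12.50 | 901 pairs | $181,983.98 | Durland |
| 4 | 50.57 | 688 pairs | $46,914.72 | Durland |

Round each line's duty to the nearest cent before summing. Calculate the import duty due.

Line 1 (58.88, Belovia, 2,500 units, $529,475.00):
Base rate for 58.88 is $5.45/unit.
Origin Belovia is the FTA partner but 58.88 is not on the preference list; base rate stands.
The additional-duty order on 58.88 targets Durland, not Belovia; it does not apply.
Duty = 2,500 × $5.45 = $13,625.00.
Line 2 (07.90, Durland, 2,479 kg, $359,777.27):
Base rate for 07.90 is 27.5%.
07.90 has an FTA preferential rate, but origin Durland is not Belovia; base rate stands.
Duty = $359,777.27 × 27.5% = $98,938.75.
Line 3 (12.50, Durland, 901 pairs, $181,983.98):
Base rate for 12.50 is 0.5% + $1.79/pair.
12.50 has an FTA preferential rate, but origin Durland is not Belovia; base rate stands.
Duty = $181,983.98 × 0.5% + 901 × $1.79 = $2,522.71.
Line 4 (50.57, Durland, 688 pairs, $46,914.72):
Base rate for 50.57 is 13% + $0.47/pair.
Additional duty on 50.57 from Durland: +69.7%. Applied ad valorem rate: 13% + 69.7% = 82.7%.
Duty = $46,914.72 × 82.7% + 688 × $0.47 = $39,121.83.
Total = $13,625.00 + $98,938.75 + $2,522.71 + $39,121.83 = $154,208.29.

$154,208.29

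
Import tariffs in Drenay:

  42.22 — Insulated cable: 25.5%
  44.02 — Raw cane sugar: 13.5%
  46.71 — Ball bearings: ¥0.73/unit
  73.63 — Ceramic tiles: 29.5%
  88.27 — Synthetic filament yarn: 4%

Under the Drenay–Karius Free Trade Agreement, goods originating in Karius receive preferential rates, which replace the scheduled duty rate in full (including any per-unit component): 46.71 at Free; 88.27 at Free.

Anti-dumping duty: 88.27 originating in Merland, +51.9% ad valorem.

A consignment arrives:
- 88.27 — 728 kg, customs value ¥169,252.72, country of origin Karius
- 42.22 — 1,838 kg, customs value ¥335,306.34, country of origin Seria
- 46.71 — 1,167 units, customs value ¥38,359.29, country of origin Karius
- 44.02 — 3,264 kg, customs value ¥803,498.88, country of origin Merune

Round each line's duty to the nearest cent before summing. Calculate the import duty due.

¥193,975.47

Line 1 (88.27, Karius, 728 kg, ¥169,252.72):
Base rate for 88.27 is 4%.
Origin Karius qualifies under the Drenay–Karius agreement and 88.27 is covered: preferential rate Free applies instead.
The additional-duty order on 88.27 targets Merland, not Karius; it does not apply.
Duty = ¥169,252.72 × 0% = ¥0.00.
Line 2 (42.22, Seria, 1,838 kg, ¥335,306.34):
Base rate for 42.22 is 25.5%.
Duty = ¥335,306.34 × 25.5% = ¥85,503.12.
Line 3 (46.71, Karius, 1,167 units, ¥38,359.29):
Base rate for 46.71 is ¥0.73/unit.
Origin Karius qualifies under the Drenay–Karius agreement and 46.71 is covered: preferential rate Free applies instead.
Duty = ¥38,359.29 × 0% = ¥0.00.
Line 4 (44.02, Merune, 3,264 kg, ¥803,498.88):
Base rate for 44.02 is 13.5%.
Duty = ¥803,498.88 × 13.5% = ¥108,472.35.
Total = ¥0.00 + ¥85,503.12 + ¥0.00 + ¥108,472.35 = ¥193,975.47.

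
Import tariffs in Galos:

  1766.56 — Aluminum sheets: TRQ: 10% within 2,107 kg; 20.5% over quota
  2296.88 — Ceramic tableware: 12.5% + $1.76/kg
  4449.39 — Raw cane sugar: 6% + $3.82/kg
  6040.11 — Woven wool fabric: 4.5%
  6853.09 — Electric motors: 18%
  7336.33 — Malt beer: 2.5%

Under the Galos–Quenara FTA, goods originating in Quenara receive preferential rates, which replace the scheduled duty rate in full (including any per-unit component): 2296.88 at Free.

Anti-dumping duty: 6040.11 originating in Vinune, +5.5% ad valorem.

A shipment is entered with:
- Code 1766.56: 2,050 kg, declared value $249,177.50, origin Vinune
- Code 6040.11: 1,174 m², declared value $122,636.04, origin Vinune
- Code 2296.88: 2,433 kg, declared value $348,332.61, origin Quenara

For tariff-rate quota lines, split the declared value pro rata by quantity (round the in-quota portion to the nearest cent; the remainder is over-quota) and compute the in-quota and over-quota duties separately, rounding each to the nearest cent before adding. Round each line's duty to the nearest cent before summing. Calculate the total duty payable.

Line 1 (1766.56, Vinune, 2,050 kg, $249,177.50):
Code 1766.56 is under a tariff-rate quota (threshold 2,107 kg). Quantity 2,050 kg is within the quota, so the in-quota rate 10% applies to the full value.
Duty = $249,177.50 × 10% = $24,917.75.
Line 2 (6040.11, Vinune, 1,174 m², $122,636.04):
Base rate for 6040.11 is 4.5%.
Additional duty on 6040.11 from Vinune: +5.5%. Applied ad valorem rate: 4.5% + 5.5% = 10%.
Duty = $122,636.04 × 10% = $12,263.60.
Line 3 (2296.88, Quenara, 2,433 kg, $348,332.61):
Base rate for 2296.88 is 12.5% + $1.76/kg.
Origin Quenara qualifies under the Galos–Quenara agreement and 2296.88 is covered: preferential rate Free applies instead.
Duty = $348,332.61 × 0% = $0.00.
Total = $24,917.75 + $12,263.60 + $0.00 = $37,181.35.

$37,181.35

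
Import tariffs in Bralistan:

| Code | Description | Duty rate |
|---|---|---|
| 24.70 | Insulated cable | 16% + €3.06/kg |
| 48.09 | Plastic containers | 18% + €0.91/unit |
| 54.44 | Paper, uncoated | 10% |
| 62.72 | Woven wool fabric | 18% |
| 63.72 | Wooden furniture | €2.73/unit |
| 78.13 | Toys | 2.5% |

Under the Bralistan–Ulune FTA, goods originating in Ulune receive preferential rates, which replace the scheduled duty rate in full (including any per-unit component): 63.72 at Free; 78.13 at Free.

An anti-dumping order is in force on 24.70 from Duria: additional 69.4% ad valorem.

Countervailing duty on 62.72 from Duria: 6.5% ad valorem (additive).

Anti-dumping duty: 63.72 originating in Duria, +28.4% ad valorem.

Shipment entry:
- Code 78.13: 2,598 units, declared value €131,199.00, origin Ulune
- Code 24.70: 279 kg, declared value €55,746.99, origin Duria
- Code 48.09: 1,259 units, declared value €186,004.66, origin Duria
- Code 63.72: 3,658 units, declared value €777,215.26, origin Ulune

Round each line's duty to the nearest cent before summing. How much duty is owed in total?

€83,088.20

Line 1 (78.13, Ulune, 2,598 units, €131,199.00):
Base rate for 78.13 is 2.5%.
Origin Ulune qualifies under the Bralistan–Ulune agreement and 78.13 is covered: preferential rate Free applies instead.
Duty = €131,199.00 × 0% = €0.00.
Line 2 (24.70, Duria, 279 kg, €55,746.99):
Base rate for 24.70 is 16% + €3.06/kg.
Additional duty on 24.70 from Duria: +69.4%. Applied ad valorem rate: 16% + 69.4% = 85.4%.
Duty = €55,746.99 × 85.4% + 279 × €3.06 = €48,461.67.
Line 3 (48.09, Duria, 1,259 units, €186,004.66):
Base rate for 48.09 is 18% + €0.91/unit.
Duty = €186,004.66 × 18% + 1,259 × €0.91 = €34,626.53.
Line 4 (63.72, Ulune, 3,658 units, €777,215.26):
Base rate for 63.72 is €2.73/unit.
Origin Ulune qualifies under the Bralistan–Ulune agreement and 63.72 is covered: preferential rate Free applies instead.
The additional-duty order on 63.72 targets Duria, not Ulune; it does not apply.
Duty = €777,215.26 × 0% = €0.00.
Total = €0.00 + €48,461.67 + €34,626.53 + €0.00 = €83,088.20.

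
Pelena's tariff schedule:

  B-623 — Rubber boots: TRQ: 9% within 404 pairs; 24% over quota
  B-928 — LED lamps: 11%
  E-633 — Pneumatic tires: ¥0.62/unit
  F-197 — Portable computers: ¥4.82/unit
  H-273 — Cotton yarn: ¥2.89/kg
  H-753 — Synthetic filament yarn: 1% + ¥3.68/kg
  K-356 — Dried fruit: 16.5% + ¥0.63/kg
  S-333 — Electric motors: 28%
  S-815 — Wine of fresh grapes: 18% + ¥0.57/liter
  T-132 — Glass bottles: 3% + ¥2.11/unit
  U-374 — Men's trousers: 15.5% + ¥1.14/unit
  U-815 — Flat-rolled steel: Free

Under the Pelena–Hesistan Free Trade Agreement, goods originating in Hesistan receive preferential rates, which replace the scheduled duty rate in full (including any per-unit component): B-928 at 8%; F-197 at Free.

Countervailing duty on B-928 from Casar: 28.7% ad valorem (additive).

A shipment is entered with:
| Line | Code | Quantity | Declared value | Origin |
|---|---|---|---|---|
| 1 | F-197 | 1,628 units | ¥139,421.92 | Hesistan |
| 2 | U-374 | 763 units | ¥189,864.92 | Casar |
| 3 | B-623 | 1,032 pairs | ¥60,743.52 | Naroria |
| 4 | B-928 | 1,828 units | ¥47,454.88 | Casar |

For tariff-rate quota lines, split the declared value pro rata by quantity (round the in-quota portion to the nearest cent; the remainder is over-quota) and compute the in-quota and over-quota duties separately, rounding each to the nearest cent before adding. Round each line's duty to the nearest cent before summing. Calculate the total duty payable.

Line 1 (F-197, Hesistan, 1,628 units, ¥139,421.92):
Base rate for F-197 is ¥4.82/unit.
Origin Hesistan qualifies under the Pelena–Hesistan agreement and F-197 is covered: preferential rate Free applies instead.
Duty = ¥139,421.92 × 0% = ¥0.00.
Line 2 (U-374, Casar, 763 units, ¥189,864.92):
Base rate for U-374 is 15.5% + ¥1.14/unit.
Duty = ¥189,864.92 × 15.5% + 763 × ¥1.14 = ¥30,298.88.
Line 3 (B-623, Naroria, 1,032 pairs, ¥60,743.52):
Code B-623 is under a tariff-rate quota (threshold 404 pairs). In-quota: 404 pairs at 9%; over-quota: 628 pairs at 24%.
Pro-rata value split: in-quota = ¥60,743.52 × 404/1,032 = ¥23,779.44; over-quota = ¥60,743.52 − ¥23,779.44 = ¥36,964.08.
In-quota duty = ¥23,779.44 × 9% = ¥2,140.15. Over-quota duty = ¥36,964.08 × 24% = ¥8,871.38.
Line duty = ¥2,140.15 + ¥8,871.38 = ¥11,011.53.
Line 4 (B-928, Casar, 1,828 units, ¥47,454.88):
Base rate for B-928 is 11%.
B-928 has an FTA preferential rate, but origin Casar is not Hesistan; base rate stands.
Additional duty on B-928 from Casar: +28.7%. Applied ad valorem rate: 11% + 28.7% = 39.7%.
Duty = ¥47,454.88 × 39.7% = ¥18,839.59.
Total = ¥0.00 + ¥30,298.88 + ¥11,011.53 + ¥18,839.59 = ¥60,150.00.

¥60,150.00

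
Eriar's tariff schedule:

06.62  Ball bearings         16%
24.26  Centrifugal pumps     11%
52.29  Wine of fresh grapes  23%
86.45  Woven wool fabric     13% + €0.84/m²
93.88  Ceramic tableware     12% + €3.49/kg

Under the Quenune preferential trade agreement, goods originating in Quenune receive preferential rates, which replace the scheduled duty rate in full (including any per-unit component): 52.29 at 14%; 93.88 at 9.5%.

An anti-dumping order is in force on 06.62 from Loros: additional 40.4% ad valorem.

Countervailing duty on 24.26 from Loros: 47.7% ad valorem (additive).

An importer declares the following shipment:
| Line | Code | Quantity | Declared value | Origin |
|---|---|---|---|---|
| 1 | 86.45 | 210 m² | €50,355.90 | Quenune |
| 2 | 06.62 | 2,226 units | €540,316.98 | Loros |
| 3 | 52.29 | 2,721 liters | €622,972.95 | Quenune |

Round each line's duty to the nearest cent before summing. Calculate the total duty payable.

€398,677.66

Line 1 (86.45, Quenune, 210 m², €50,355.90):
Base rate for 86.45 is 13% + €0.84/m².
Origin Quenune is the FTA partner but 86.45 is not on the preference list; base rate stands.
Duty = €50,355.90 × 13% + 210 × €0.84 = €6,722.67.
Line 2 (06.62, Loros, 2,226 units, €540,316.98):
Base rate for 06.62 is 16%.
Additional duty on 06.62 from Loros: +40.4%. Applied ad valorem rate: 16% + 40.4% = 56.4%.
Duty = €540,316.98 × 56.4% = €304,738.78.
Line 3 (52.29, Quenune, 2,721 liters, €622,972.95):
Base rate for 52.29 is 23%.
Origin Quenune qualifies under the Eriar–Quenune agreement and 52.29 is covered: preferential rate 14% applies instead.
Duty = €622,972.95 × 14% = €87,216.21.
Total = €6,722.67 + €304,738.78 + €87,216.21 = €398,677.66.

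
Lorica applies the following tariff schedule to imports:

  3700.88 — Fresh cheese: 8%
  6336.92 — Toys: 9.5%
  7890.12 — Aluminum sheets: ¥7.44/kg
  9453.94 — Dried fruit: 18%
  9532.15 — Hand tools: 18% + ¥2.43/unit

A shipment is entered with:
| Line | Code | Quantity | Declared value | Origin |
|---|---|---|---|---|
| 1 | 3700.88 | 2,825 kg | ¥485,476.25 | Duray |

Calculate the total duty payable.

Line 1 (3700.88, Duray, 2,825 kg, ¥485,476.25):
Base rate for 3700.88 is 8%.
Duty = ¥485,476.25 × 8% = ¥38,838.10.

¥38,838.10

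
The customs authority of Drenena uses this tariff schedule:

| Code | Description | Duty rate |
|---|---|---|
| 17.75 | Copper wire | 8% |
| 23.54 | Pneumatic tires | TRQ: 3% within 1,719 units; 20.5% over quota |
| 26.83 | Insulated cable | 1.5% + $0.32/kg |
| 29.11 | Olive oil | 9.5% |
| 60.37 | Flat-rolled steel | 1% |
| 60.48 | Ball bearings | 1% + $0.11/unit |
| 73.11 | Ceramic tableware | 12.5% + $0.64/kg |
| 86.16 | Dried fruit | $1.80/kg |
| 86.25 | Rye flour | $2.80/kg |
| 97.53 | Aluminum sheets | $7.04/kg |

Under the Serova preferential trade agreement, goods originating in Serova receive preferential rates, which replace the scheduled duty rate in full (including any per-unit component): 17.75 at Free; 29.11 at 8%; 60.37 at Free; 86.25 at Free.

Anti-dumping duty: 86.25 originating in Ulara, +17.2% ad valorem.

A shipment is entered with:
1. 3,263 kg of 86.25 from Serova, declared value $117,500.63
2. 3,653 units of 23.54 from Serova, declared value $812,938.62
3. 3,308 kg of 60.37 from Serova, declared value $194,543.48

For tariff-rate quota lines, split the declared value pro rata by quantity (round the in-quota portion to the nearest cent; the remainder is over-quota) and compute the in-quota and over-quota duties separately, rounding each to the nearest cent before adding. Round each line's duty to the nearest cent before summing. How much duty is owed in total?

$99,706.82

Line 1 (86.25, Serova, 3,263 kg, $117,500.63):
Base rate for 86.25 is $2.80/kg.
Origin Serova qualifies under the Drenena–Serova agreement and 86.25 is covered: preferential rate Free applies instead.
The additional-duty order on 86.25 targets Ulara, not Serova; it does not apply.
Duty = $117,500.63 × 0% = $0.00.
Line 2 (23.54, Serova, 3,653 units, $812,938.62):
Code 23.54 is under a tariff-rate quota (threshold 1,719 units). In-quota: 1,719 units at 3%; over-quota: 1,934 units at 20.5%.
Pro-rata value split: in-quota = $812,938.62 × 1,719/3,653 = $382,546.26; over-quota = $812,938.62 − $382,546.26 = $430,392.36.
In-quota duty = $382,546.26 × 3% = $11,476.39. Over-quota duty = $430,392.36 × 20.5% = $88,230.43.
Line duty = $11,476.39 + $88,230.43 = $99,706.82.
Line 3 (60.37, Serova, 3,308 kg, $194,543.48):
Base rate for 60.37 is 1%.
Origin Serova qualifies under the Drenena–Serova agreement and 60.37 is covered: preferential rate Free applies instead.
Duty = $194,543.48 × 0% = $0.00.
Total = $0.00 + $99,706.82 + $0.00 = $99,706.82.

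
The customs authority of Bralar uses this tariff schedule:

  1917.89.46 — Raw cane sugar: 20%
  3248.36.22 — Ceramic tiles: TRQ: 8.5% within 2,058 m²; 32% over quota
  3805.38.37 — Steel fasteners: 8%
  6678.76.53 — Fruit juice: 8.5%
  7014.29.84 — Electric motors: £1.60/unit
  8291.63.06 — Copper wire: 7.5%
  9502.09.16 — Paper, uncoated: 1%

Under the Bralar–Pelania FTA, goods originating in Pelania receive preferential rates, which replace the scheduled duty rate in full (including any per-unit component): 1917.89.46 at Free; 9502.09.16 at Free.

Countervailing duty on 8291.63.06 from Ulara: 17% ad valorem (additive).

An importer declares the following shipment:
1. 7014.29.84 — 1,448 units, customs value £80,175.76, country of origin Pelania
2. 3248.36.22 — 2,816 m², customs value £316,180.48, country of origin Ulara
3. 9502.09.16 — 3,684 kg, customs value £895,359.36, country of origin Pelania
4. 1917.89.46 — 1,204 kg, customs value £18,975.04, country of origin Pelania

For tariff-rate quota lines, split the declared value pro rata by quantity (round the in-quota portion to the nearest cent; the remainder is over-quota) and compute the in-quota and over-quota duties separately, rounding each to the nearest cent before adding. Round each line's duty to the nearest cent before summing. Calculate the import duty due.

£49,192.58

Line 1 (7014.29.84, Pelania, 1,448 units, £80,175.76):
Base rate for 7014.29.84 is £1.60/unit.
Origin Pelania is the FTA partner but 7014.29.84 is not on the preference list; base rate stands.
Duty = 1,448 × £1.60 = £2,316.80.
Line 2 (3248.36.22, Ulara, 2,816 m², £316,180.48):
Code 3248.36.22 is under a tariff-rate quota (threshold 2,058 m²). In-quota: 2,058 m² at 8.5%; over-quota: 758 m² at 32%.
Pro-rata value split: in-quota = £316,180.48 × 2,058/2,816 = £231,072.24; over-quota = £316,180.48 − £231,072.24 = £85,108.24.
In-quota duty = £231,072.24 × 8.5% = £19,641.14. Over-quota duty = £85,108.24 × 32% = £27,234.64.
Line duty = £19,641.14 + £27,234.64 = £46,875.78.
Line 3 (9502.09.16, Pelania, 3,684 kg, £895,359.36):
Base rate for 9502.09.16 is 1%.
Origin Pelania qualifies under the Bralar–Pelania agreement and 9502.09.16 is covered: preferential rate Free applies instead.
Duty = £895,359.36 × 0% = £0.00.
Line 4 (1917.89.46, Pelania, 1,204 kg, £18,975.04):
Base rate for 1917.89.46 is 20%.
Origin Pelania qualifies under the Bralar–Pelania agreement and 1917.89.46 is covered: preferential rate Free applies instead.
Duty = £18,975.04 × 0% = £0.00.
Total = £2,316.80 + £46,875.78 + £0.00 + £0.00 = £49,192.58.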